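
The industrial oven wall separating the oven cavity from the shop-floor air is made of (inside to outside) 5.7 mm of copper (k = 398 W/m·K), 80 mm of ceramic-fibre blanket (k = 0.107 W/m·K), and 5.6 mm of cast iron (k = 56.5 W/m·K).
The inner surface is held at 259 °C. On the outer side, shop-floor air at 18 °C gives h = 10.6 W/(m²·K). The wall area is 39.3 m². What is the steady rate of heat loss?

Model the wall as resistances in series:
R_copper = L/(kA) = 0.0057/(398×39.3) = 3.644×10^-7 K/W
R_ceramic-fibre blanket = L/(kA) = 0.08/(0.107×39.3) = 0.01902 K/W
R_cast iron = L/(kA) = 0.0056/(56.5×39.3) = 2.522×10^-6 K/W
R_outer film = 1/(h_o·A) = 1/(10.6×39.3) = 0.0024 K/W
R_total = 0.02143 K/W
Q = ΔT / R_total = 241 / 0.02143

Q ≈ 11200 W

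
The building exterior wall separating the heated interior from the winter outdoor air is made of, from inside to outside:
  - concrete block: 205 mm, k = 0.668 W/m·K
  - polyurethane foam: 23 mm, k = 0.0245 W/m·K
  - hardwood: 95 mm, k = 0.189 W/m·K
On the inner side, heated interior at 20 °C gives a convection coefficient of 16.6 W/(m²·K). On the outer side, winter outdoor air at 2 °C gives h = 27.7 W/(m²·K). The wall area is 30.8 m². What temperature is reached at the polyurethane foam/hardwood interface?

Series thermal resistances:
R_inner film = 1/(h_i·A) = 1/(16.6×30.8) = 0.001956 K/W
R_concrete block = L/(kA) = 0.205/(0.668×30.8) = 0.009964 K/W
R_polyurethane foam = L/(kA) = 0.023/(0.0245×30.8) = 0.03048 K/W
R_hardwood = L/(kA) = 0.095/(0.189×30.8) = 0.01632 K/W
R_outer film = 1/(h_o·A) = 1/(27.7×30.8) = 0.001172 K/W
R_total = 0.05989 K/W;  Q = ΔT/R_total = 18/0.05989 = 300.5 W
T_interface = T_inner − Q·ΣR(inner→interface) = 20 − 301×0.0424

T ≈ 7.26 °C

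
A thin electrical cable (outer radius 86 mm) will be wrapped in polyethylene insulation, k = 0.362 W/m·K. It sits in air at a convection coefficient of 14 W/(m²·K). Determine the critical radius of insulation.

For a cylinder r_cr = k/h = 0.362/14
r_cr = 25.9 mm; since the bare radius (86 mm) is above r_cr, any added insulation will reduce heat loss.

r_cr ≈ 25.9 mm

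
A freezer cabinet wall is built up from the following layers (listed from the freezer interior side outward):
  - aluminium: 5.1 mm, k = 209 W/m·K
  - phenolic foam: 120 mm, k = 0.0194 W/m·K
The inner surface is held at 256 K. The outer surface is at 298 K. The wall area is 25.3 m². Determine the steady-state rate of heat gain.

Model the wall as resistances in series:
R_aluminium = L/(kA) = 0.0051/(209×25.3) = 9.645×10^-7 K/W
R_phenolic foam = L/(kA) = 0.12/(0.0194×25.3) = 0.2445 K/W
R_total = 0.2445 K/W
Q = ΔT / R_total = 42 / 0.2445

Q ≈ 172 W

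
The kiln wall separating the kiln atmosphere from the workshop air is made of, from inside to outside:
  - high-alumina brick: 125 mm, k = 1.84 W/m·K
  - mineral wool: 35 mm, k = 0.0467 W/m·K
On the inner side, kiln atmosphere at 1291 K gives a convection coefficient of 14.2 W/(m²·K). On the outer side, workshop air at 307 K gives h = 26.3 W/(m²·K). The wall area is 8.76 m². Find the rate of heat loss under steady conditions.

Model the wall as resistances in series:
R_inner film = 1/(h_i·A) = 1/(14.2×8.76) = 0.008039 K/W
R_high-alumina brick = L/(kA) = 0.125/(1.84×8.76) = 0.007755 K/W
R_mineral wool = L/(kA) = 0.035/(0.0467×8.76) = 0.08556 K/W
R_outer film = 1/(h_o·A) = 1/(26.3×8.76) = 0.004341 K/W
R_total = 0.1057 K/W
Q = ΔT / R_total = 984 / 0.1057

Q ≈ 9310 W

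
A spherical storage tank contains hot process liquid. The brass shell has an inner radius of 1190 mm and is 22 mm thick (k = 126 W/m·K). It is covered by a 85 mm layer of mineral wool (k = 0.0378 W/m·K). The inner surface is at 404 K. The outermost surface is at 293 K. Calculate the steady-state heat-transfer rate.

Q ≈ 975 W

Radial (spherical) resistances in series:
R_brass shell = (1/1.19 − 1/1.212)/(4π×126) = 9.634×10^-6 K/W
R_mineral wool = (1/1.212 − 1/1.297)/(4π×0.0378) = 0.1138 K/W
R_total = 0.1138 K/W
Q = ΔT/R_total = 111/0.1138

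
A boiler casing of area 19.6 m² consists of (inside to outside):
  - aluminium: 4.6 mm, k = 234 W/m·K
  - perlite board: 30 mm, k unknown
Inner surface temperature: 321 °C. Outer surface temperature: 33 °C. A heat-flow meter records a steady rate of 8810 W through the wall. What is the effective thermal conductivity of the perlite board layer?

Thermal resistances in series:
R_aluminium = L/(kA) = 0.0046/(234×19.6) = 1.003×10^-6 K/W
Sum of known resistances R_other = 1.003×10^-6 K/W
Total R = ΔT/Q = 288/8810 = 0.03269 K/W
R_perlite board = R_total − R_other = 0.03269 K/W
k = L/(R·A) = 0.03/(0.03269×19.6)

k ≈ 0.0468 W/(m·K)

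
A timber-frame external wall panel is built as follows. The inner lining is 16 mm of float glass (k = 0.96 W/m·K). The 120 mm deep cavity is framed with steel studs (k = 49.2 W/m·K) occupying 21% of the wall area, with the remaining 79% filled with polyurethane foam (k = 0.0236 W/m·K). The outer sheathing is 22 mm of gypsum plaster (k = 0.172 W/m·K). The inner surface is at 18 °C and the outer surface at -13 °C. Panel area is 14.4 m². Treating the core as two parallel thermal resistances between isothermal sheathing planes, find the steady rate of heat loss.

Q ≈ 2860 W

Sheathing layers in series; stud and cavity paths in parallel between them.
R_inner = 0.016/(0.96×14.4) = 0.001157 K/W
R_stud  = 0.12/(49.2×0.21×14.4) = 8.066×10^-4 K/W
R_cav   = 0.12/(0.0236×0.79×14.4) = 0.447 K/W
1/R_core = 1/R_stud + 1/R_cav → R_core = 8.051×10^-4 K/W
R_outer = 0.022/(0.172×14.4) = 0.008882 K/W
R_total = 0.01084 K/W
Q = ΔT/R_total = 31/0.01084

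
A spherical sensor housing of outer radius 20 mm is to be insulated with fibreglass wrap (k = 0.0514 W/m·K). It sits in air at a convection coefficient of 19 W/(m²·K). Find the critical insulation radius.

For a sphere r_cr = 2k/h = 2×0.0514/19
r_cr = 5.41 mm; since the bare radius (20 mm) is above r_cr, any added insulation will reduce heat loss.

r_cr ≈ 5.41 mm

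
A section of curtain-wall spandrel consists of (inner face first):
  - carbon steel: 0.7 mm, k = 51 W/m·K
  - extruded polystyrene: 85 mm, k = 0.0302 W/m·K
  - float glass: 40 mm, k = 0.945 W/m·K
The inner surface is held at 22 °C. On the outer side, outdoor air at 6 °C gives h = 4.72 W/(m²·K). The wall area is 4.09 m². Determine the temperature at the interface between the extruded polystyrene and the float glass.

T ≈ 7.33 °C

Model the wall as resistances in series:
R_carbon steel = L/(kA) = 0.0007/(51×4.09) = 3.356×10^-6 K/W
R_extruded polystyrene = L/(kA) = 0.085/(0.0302×4.09) = 0.6882 K/W
R_float glass = L/(kA) = 0.04/(0.945×4.09) = 0.01035 K/W
R_outer film = 1/(h_o·A) = 1/(4.72×4.09) = 0.0518 K/W
R_total = 0.7503 K/W;  Q = ΔT/R_total = 16/0.7503 = 21.32 W
T_interface = T_inner − Q·ΣR(inner→interface) = 22 − 21.3×0.6882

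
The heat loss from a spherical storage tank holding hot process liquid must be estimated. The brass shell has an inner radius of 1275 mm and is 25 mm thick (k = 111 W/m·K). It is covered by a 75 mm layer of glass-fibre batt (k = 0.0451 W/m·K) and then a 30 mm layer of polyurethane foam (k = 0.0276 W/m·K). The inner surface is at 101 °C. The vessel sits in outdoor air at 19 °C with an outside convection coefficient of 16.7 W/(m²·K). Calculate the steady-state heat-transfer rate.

Radial (spherical) resistances in series:
R_brass shell = (1/1.275 − 1/1.3)/(4π×111) = 1.081×10^-5 K/W
R_glass-fibre batt = (1/1.3 − 1/1.375)/(4π×0.0451) = 0.07403 K/W
R_polyurethane foam = (1/1.375 − 1/1.405)/(4π×0.0276) = 0.04477 K/W
R_outer film = 1/(h·4πr_o²) = 1/(16.7×4π×1.405²) = 0.002414 K/W
R_total = 0.1212 K/W
Q = ΔT/R_total = 82/0.1212

Q ≈ 676 W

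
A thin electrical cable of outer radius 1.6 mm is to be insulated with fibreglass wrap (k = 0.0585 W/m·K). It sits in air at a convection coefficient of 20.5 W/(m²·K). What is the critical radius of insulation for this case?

For a cylinder r_cr = k/h = 0.0585/20.5
r_cr = 2.85 mm; since the bare radius (1.6 mm) is below r_cr, adding a thin layer of insulation will *increase* heat loss.

r_cr ≈ 2.85 mm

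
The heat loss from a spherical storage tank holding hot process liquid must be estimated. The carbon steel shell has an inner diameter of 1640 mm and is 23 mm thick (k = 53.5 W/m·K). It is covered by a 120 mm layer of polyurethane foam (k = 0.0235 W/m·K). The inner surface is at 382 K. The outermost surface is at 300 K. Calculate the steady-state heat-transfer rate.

For a spherical shell R = (1/r₁ − 1/r₂)/(4πk); film R = 1/(h·4πr²). In series:
R_carbon steel shell = (1/0.82 − 1/0.843)/(4π×53.5) = 4.949×10^-5 K/W
R_polyurethane foam = (1/0.843 − 1/0.963)/(4π×0.0235) = 0.5006 K/W
R_total = 0.5006 K/W
Q = ΔT/R_total = 82/0.5006

Q ≈ 164 W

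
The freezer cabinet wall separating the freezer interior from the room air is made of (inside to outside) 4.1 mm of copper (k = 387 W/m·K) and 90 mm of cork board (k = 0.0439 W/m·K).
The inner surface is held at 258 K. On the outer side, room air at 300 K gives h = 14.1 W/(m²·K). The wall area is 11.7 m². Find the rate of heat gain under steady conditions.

Q ≈ 232 W

Thermal resistances in series:
R_copper = L/(kA) = 0.0041/(387×11.7) = 9.055×10^-7 K/W
R_cork board = L/(kA) = 0.09/(0.0439×11.7) = 0.1752 K/W
R_outer film = 1/(h_o·A) = 1/(14.1×11.7) = 0.006062 K/W
R_total = 0.1813 K/W
Q = ΔT / R_total = 42 / 0.1813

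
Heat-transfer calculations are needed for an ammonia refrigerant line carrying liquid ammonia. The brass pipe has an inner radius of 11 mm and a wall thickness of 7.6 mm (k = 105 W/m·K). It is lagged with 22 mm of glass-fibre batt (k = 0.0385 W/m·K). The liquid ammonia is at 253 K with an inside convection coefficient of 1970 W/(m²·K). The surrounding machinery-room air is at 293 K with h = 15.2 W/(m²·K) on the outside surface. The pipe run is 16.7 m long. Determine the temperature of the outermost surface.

Treating each annulus and film as a series resistance:
R_inner film = 1/(h_i·2πr₁L) = 1/(1970×2π×0.011×16.7) = 4.398×10^-4 K/W
R_brass pipe wall = ln(18.6/11)/(2π×105×16.7) = 4.768×10^-5 K/W
R_glass-fibre batt = ln(40.6/18.6)/(2π×0.0385×16.7) = 0.1932 K/W
R_outer film = 1/(h_o·2πr_oL) = 1/(15.2×2π×0.0406×16.7) = 0.01544 K/W
R_total = 0.2092 K/W
Q = ΔT/R_total = 40/0.2092
Q = 191 W
T_interface = T_inner + Q·ΣR(inner→interface) = 253 + 191×0.1937

T ≈ 290 K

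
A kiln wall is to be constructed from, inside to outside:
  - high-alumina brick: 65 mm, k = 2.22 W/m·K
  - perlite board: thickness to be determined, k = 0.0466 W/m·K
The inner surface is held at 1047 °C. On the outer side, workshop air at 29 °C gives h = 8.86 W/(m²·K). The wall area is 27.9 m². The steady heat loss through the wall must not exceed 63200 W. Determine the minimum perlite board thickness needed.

Treating each layer as a thermal resistance in series:
R_high-alumina brick = L/(kA) = 0.065/(2.22×27.9) = 0.001049 K/W
R_outer film = 1/(h_o·A) = 1/(8.86×27.9) = 0.004045 K/W
Sum of the known resistances R_other = 0.005095 K/W
Required total resistance R_tot = ΔT/Q_allow = 1018/63200 = 0.01611 K/W
R_perlite board = R_tot − R_other = 0.01101 K/W
L = R·k·A = 0.01101×0.0466×27.9

L ≈ 14.3 mm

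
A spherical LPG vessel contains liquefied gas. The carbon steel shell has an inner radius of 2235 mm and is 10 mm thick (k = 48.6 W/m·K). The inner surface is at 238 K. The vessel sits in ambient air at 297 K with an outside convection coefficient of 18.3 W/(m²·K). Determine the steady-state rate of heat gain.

Q ≈ 68100 W

For a spherical shell R = (1/r₁ − 1/r₂)/(4πk); film R = 1/(h·4πr²). In series:
R_carbon steel shell = (1/2.235 − 1/2.245)/(4π×48.6) = 3.263×10^-6 K/W
R_outer film = 1/(h·4πr_o²) = 1/(18.3×4π×2.245²) = 8.628×10^-4 K/W
R_total = 8.661×10^-4 K/W
Q = ΔT/R_total = 59/8.661×10^-4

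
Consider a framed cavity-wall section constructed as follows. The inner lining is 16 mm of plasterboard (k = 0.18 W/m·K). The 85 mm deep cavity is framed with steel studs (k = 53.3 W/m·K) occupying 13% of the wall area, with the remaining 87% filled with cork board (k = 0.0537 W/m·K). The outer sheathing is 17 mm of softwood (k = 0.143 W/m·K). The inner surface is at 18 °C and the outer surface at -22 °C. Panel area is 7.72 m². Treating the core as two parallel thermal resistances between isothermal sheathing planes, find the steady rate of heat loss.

Sheathing layers in series; stud and cavity paths in parallel between them.
R_inner = 0.016/(0.18×7.72) = 0.01151 K/W
R_stud  = 0.085/(53.3×0.13×7.72) = 0.001589 K/W
R_cav   = 0.085/(0.0537×0.87×7.72) = 0.2357 K/W
1/R_core = 1/R_stud + 1/R_cav → R_core = 0.001578 K/W
R_outer = 0.017/(0.143×7.72) = 0.0154 K/W
R_total = 0.02849 K/W
Q = ΔT/R_total = 40/0.02849

Q ≈ 1400 W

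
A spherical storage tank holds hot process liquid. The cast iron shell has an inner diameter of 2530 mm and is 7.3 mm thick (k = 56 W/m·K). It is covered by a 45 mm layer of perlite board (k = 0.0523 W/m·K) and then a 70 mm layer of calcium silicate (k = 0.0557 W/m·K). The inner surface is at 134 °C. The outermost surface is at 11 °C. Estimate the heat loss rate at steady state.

For a spherical shell R = (1/r₁ − 1/r₂)/(4πk); film R = 1/(h·4πr²). In series:
R_cast iron shell = (1/1.265 − 1/1.2723)/(4π×56) = 6.445×10^-6 K/W
R_perlite board = (1/1.2723 − 1/1.3173)/(4π×0.0523) = 0.04085 K/W
R_calcium silicate = (1/1.3173 − 1/1.3873)/(4π×0.0557) = 0.05472 K/W
R_total = 0.09558 K/W
Q = ΔT/R_total = 123/0.09558

Q ≈ 1290 W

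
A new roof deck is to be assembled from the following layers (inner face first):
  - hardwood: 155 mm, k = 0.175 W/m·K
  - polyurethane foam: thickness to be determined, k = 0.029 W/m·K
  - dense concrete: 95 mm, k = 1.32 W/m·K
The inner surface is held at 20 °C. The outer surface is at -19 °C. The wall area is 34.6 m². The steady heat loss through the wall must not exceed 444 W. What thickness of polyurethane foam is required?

L ≈ 60.4 mm

Series thermal resistances:
R_hardwood = L/(kA) = 0.155/(0.175×34.6) = 0.0256 K/W
R_dense concrete = L/(kA) = 0.095/(1.32×34.6) = 0.00208 K/W
Sum of the known resistances R_other = 0.02768 K/W
Required total resistance R_tot = ΔT/Q_allow = 39/444 = 0.08784 K/W
R_polyurethane foam = R_tot − R_other = 0.06016 K/W
L = R·k·A = 0.06016×0.029×34.6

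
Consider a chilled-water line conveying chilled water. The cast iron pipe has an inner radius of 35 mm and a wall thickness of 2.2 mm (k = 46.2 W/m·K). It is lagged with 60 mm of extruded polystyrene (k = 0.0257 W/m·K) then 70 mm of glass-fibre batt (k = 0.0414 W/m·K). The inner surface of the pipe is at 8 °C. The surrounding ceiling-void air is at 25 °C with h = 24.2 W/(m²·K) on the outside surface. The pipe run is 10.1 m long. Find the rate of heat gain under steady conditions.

Q ≈ 21.3 W

For a radial system each layer contributes R = ln(r_out/r_in)/(2πkL); films add R = 1/(hA).
R_cast iron pipe wall = ln(37.2/35)/(2π×46.2×10.1) = 2.079×10^-5 K/W
R_extruded polystyrene = ln(97.2/37.2)/(2π×0.0257×10.1) = 0.5889 K/W
R_glass-fibre batt = ln(167.2/97.2)/(2π×0.0414×10.1) = 0.2065 K/W
R_outer film = 1/(h_o·2πr_oL) = 1/(24.2×2π×0.1672×10.1) = 0.003894 K/W
R_total = 0.7993 K/W
Q = ΔT/R_total = 17/0.7993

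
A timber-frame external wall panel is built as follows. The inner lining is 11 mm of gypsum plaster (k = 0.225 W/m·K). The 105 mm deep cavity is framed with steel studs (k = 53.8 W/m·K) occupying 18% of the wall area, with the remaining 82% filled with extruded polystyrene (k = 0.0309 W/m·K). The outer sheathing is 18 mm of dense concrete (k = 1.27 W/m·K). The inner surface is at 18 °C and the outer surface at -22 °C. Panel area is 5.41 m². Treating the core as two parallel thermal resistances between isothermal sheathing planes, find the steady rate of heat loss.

Sheathing layers in series; stud and cavity paths in parallel between them.
R_inner = 0.011/(0.225×5.41) = 0.009037 K/W
R_stud  = 0.105/(53.8×0.18×5.41) = 0.002004 K/W
R_cav   = 0.105/(0.0309×0.82×5.41) = 0.766 K/W
1/R_core = 1/R_stud + 1/R_cav → R_core = 0.001999 K/W
R_outer = 0.018/(1.27×5.41) = 0.00262 K/W
R_total = 0.01366 K/W
Q = ΔT/R_total = 40/0.01366

Q ≈ 2930 W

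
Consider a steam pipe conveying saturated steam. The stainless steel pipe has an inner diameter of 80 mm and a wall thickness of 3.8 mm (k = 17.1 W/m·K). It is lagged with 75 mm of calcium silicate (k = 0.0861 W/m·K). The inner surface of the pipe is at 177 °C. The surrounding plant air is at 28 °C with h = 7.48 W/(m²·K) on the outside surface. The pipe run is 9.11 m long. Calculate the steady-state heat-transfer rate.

Radial resistances (cylindrical: R_cond = ln(r_o/r_i)/(2πkL), R_conv = 1/(h·2πrL)):
R_stainless steel pipe wall = ln(43.8/40)/(2π×17.1×9.11) = 9.272×10^-5 K/W
R_calcium silicate = ln(118.8/43.8)/(2π×0.0861×9.11) = 0.2025 K/W
R_outer film = 1/(h_o·2πr_oL) = 1/(7.48×2π×0.1188×9.11) = 0.01966 K/W
R_total = 0.2222 K/W
Q = ΔT/R_total = 149/0.2222

Q ≈ 671 W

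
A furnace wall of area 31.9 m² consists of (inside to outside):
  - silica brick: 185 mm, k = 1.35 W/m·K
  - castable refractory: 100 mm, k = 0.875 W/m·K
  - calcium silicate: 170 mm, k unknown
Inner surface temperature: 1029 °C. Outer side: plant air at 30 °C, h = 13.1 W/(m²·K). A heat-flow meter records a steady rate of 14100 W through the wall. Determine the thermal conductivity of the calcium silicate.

k ≈ 0.088 W/(m·K)

Thermal resistances in series:
R_silica brick = L/(kA) = 0.185/(1.35×31.9) = 0.004296 K/W
R_castable refractory = L/(kA) = 0.1/(0.875×31.9) = 0.003583 K/W
R_outer film = 1/(h_o·A) = 1/(13.1×31.9) = 0.002393 K/W
Sum of known resistances R_other = 0.01027 K/W
Total R = ΔT/Q = 999/14100 = 0.07085 K/W
R_calcium silicate = R_total − R_other = 0.06058 K/W
k = L/(R·A) = 0.17/(0.06058×31.9)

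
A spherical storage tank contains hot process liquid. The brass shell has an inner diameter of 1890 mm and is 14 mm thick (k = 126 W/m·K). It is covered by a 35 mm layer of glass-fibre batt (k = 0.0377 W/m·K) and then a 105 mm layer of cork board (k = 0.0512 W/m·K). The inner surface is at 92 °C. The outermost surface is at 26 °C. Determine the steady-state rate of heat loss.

For a spherical shell R = (1/r₁ − 1/r₂)/(4πk); film R = 1/(h·4πr²). In series:
R_brass shell = (1/0.945 − 1/0.959)/(4π×126) = 9.757×10^-6 K/W
R_glass-fibre batt = (1/0.959 − 1/0.994)/(4π×0.0377) = 0.0775 K/W
R_cork board = (1/0.994 − 1/1.099)/(4π×0.0512) = 0.1494 K/W
R_total = 0.2269 K/W
Q = ΔT/R_total = 66/0.2269

Q ≈ 291 W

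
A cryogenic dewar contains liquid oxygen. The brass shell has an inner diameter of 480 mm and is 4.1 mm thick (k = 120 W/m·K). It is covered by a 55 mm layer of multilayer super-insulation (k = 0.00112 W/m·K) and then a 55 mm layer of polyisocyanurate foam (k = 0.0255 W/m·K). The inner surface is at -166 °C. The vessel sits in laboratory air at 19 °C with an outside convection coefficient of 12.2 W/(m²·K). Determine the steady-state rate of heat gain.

Q ≈ 3.35 W

Each spherical layer contributes R = (1/r_i − 1/r_o)/(4πk):
R_brass shell = (1/0.24 − 1/0.2441)/(4π×120) = 4.641×10^-5 K/W
R_multilayer super-insulation = (1/0.2441 − 1/0.2991)/(4π×0.00112) = 53.52 K/W
R_polyisocyanurate foam = (1/0.2991 − 1/0.3541)/(4π×0.0255) = 1.621 K/W
R_outer film = 1/(h·4πr_o²) = 1/(12.2×4π×0.3541²) = 0.05202 K/W
R_total = 55.2 K/W
Q = ΔT/R_total = 185/55.2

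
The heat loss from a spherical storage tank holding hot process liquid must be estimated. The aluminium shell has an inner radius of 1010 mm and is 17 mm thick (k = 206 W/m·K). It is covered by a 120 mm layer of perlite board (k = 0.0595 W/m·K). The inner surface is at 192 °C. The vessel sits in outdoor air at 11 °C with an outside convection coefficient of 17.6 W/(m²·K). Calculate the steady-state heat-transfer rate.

Each spherical layer contributes R = (1/r_i − 1/r_o)/(4πk):
R_aluminium shell = (1/1.01 − 1/1.027)/(4π×206) = 6.331×10^-6 K/W
R_perlite board = (1/1.027 − 1/1.147)/(4π×0.0595) = 0.1362 K/W
R_outer film = 1/(h·4πr_o²) = 1/(17.6×4π×1.147²) = 0.003437 K/W
R_total = 0.1397 K/W
Q = ΔT/R_total = 181/0.1397

Q ≈ 1300 W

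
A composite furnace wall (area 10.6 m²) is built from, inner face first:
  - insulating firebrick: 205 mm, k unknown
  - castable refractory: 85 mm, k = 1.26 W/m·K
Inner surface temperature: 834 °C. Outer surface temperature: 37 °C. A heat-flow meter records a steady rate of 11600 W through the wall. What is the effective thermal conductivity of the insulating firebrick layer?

Treating each layer as a thermal resistance in series:
R_castable refractory = L/(kA) = 0.085/(1.26×10.6) = 0.006364 K/W
Sum of known resistances R_other = 0.006364 K/W
Total R = ΔT/Q = 797/11600 = 0.06871 K/W
R_insulating firebrick = R_total − R_other = 0.06234 K/W
k = L/(R·A) = 0.205/(0.06234×10.6)

k ≈ 0.31 W/(m·K)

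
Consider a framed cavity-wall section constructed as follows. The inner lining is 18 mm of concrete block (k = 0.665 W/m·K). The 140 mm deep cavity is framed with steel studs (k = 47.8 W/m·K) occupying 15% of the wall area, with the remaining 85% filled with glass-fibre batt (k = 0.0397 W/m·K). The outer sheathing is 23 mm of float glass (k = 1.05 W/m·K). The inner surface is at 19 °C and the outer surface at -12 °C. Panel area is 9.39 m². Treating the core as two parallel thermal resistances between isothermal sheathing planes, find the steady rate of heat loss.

Q ≈ 4260 W

Sheathing layers in series; stud and cavity paths in parallel between them.
R_inner = 0.018/(0.665×9.39) = 0.002883 K/W
R_stud  = 0.14/(47.8×0.15×9.39) = 0.002079 K/W
R_cav   = 0.14/(0.0397×0.85×9.39) = 0.4418 K/W
1/R_core = 1/R_stud + 1/R_cav → R_core = 0.00207 K/W
R_outer = 0.023/(1.05×9.39) = 0.002333 K/W
R_total = 0.007285 K/W
Q = ΔT/R_total = 31/0.007285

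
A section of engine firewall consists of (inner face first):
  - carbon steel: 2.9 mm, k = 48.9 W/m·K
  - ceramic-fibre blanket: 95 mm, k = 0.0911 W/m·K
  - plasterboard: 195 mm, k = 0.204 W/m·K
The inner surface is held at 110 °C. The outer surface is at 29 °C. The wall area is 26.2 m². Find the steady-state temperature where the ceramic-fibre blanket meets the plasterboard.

Thermal resistances in series:
R_carbon steel = L/(kA) = 0.0029/(48.9×26.2) = 2.264×10^-6 K/W
R_ceramic-fibre blanket = L/(kA) = 0.095/(0.0911×26.2) = 0.0398 K/W
R_plasterboard = L/(kA) = 0.195/(0.204×26.2) = 0.03648 K/W
R_total = 0.07629 K/W;  Q = ΔT/R_total = 81/0.07629 = 1062 W
T_interface = T_inner − Q·ΣR(inner→interface) = 110 − 1060×0.0398

T ≈ 67.7 °C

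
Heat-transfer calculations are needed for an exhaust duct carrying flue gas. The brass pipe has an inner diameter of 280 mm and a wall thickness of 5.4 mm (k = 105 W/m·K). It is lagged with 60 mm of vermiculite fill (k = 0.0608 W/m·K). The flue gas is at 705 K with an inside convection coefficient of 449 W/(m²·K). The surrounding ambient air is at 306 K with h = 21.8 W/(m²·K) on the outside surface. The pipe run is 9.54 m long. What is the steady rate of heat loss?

Treating each annulus and film as a series resistance:
R_inner film = 1/(h_i·2πr₁L) = 1/(449×2π×0.14×9.54) = 2.654×10^-4 K/W
R_brass pipe wall = ln(145.4/140)/(2π×105×9.54) = 6.013×10^-6 K/W
R_vermiculite fill = ln(205.4/145.4)/(2π×0.0608×9.54) = 0.09479 K/W
R_outer film = 1/(h_o·2πr_oL) = 1/(21.8×2π×0.2054×9.54) = 0.003726 K/W
R_total = 0.09879 K/W
Q = ΔT/R_total = 399/0.09879

Q ≈ 4040 W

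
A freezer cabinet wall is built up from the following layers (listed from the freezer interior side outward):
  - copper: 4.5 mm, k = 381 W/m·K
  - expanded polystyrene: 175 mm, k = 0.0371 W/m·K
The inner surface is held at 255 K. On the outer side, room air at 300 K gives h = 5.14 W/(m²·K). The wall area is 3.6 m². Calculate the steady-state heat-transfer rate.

Series thermal resistances:
R_copper = L/(kA) = 0.0045/(381×3.6) = 3.281×10^-6 K/W
R_expanded polystyrene = L/(kA) = 0.175/(0.0371×3.6) = 1.31 K/W
R_outer film = 1/(h_o·A) = 1/(5.14×3.6) = 0.05404 K/W
R_total = 1.364 K/W
Q = ΔT / R_total = 45 / 1.364

Q ≈ 33 W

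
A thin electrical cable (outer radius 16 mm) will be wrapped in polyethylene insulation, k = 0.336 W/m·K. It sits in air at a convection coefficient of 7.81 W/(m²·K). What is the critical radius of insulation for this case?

For a cylinder r_cr = k/h = 0.336/7.81
r_cr = 43 mm; since the bare radius (16 mm) is below r_cr, adding a thin layer of insulation will *increase* heat loss.

r_cr ≈ 43 mm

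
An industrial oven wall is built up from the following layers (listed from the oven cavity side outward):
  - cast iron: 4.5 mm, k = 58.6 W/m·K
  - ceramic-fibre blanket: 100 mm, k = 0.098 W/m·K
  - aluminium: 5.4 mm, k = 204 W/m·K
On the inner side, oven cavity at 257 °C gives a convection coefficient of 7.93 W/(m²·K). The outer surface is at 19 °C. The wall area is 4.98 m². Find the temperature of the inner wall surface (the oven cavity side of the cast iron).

Using the resistance-network approach (series):
R_inner film = 1/(h_i·A) = 1/(7.93×4.98) = 0.02532 K/W
R_cast iron = L/(kA) = 0.0045/(58.6×4.98) = 1.542×10^-5 K/W
R_ceramic-fibre blanket = L/(kA) = 0.1/(0.098×4.98) = 0.2049 K/W
R_aluminium = L/(kA) = 0.0054/(204×4.98) = 5.315×10^-6 K/W
R_total = 0.2302 K/W;  Q = ΔT/R_total = 238/0.2302 = 1034 W
T_interface = T_inner − Q·ΣR(inner→interface) = 257 − 1030×0.02532

T ≈ 231 °C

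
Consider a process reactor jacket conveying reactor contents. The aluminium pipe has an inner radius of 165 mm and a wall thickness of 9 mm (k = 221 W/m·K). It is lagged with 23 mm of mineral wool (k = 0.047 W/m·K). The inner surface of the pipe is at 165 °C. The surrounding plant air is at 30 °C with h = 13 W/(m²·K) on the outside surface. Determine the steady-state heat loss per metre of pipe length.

q′ ≈ 280 W/m

Treating each annulus and film as a series resistance:
R_aluminium pipe wall = ln(174/165)/(2π×221×1) = 3.825×10^-5 K/W
R_mineral wool = ln(197/174)/(2π×0.047×1) = 0.4204 K/W
R_outer film = 1/(h_o·2πr_oL) = 1/(13×2π×0.197×1) = 0.06215 K/W
R_total = 0.4826 K/W
Q = ΔT/R_total = 135/0.4826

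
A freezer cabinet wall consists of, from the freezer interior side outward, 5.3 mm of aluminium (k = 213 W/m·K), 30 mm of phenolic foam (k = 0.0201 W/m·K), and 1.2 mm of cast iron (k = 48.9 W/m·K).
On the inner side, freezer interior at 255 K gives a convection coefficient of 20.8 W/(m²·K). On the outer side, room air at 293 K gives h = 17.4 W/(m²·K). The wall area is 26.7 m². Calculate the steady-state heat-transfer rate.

Using the resistance-network approach (series):
R_inner film = 1/(h_i·A) = 1/(20.8×26.7) = 0.001801 K/W
R_aluminium = L/(kA) = 0.0053/(213×26.7) = 9.319×10^-7 K/W
R_phenolic foam = L/(kA) = 0.03/(0.0201×26.7) = 0.0559 K/W
R_cast iron = L/(kA) = 0.0012/(48.9×26.7) = 9.191×10^-7 K/W
R_outer film = 1/(h_o·A) = 1/(17.4×26.7) = 0.002152 K/W
R_total = 0.05986 K/W
Q = ΔT / R_total = 38 / 0.05986

Q ≈ 635 W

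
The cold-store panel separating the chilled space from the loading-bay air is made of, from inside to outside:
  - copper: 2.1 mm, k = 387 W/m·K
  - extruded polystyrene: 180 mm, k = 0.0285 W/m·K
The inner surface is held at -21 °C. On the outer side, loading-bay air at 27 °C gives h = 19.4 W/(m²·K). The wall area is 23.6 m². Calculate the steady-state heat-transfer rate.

Q ≈ 178 W

Thermal resistances in series:
R_copper = L/(kA) = 0.0021/(387×23.6) = 2.299×10^-7 K/W
R_extruded polystyrene = L/(kA) = 0.18/(0.0285×23.6) = 0.2676 K/W
R_outer film = 1/(h_o·A) = 1/(19.4×23.6) = 0.002184 K/W
R_total = 0.2698 K/W
Q = ΔT / R_total = 48 / 0.2698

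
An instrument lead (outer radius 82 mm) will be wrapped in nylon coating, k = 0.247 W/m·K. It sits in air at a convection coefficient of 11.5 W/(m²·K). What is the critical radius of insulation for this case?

For a cylinder r_cr = k/h = 0.247/11.5
r_cr = 21.5 mm; since the bare radius (82 mm) is above r_cr, any added insulation will reduce heat loss.

r_cr ≈ 21.5 mm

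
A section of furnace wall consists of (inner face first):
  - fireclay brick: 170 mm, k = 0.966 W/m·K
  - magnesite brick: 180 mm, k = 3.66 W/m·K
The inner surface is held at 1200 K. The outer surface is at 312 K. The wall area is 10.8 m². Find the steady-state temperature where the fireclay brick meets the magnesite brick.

Treating each layer as a thermal resistance in series:
R_fireclay brick = L/(kA) = 0.17/(0.966×10.8) = 0.01629 K/W
R_magnesite brick = L/(kA) = 0.18/(3.66×10.8) = 0.004554 K/W
R_total = 0.02085 K/W;  Q = ΔT/R_total = 888/0.02085 = 42590 W
T_interface = T_inner − Q·ΣR(inner→interface) = 1200 − 42600×0.01629

T ≈ 506 K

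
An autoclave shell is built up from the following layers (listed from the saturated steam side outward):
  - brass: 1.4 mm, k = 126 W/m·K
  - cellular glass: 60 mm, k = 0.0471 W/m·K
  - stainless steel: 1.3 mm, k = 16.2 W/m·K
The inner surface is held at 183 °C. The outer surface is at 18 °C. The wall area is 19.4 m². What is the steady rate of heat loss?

Q ≈ 2510 W

Series thermal resistances:
R_brass = L/(kA) = 0.0014/(126×19.4) = 5.727×10^-7 K/W
R_cellular glass = L/(kA) = 0.06/(0.0471×19.4) = 0.06566 K/W
R_stainless steel = L/(kA) = 0.0013/(16.2×19.4) = 4.136×10^-6 K/W
R_total = 0.06567 K/W
Q = ΔT / R_total = 165 / 0.06567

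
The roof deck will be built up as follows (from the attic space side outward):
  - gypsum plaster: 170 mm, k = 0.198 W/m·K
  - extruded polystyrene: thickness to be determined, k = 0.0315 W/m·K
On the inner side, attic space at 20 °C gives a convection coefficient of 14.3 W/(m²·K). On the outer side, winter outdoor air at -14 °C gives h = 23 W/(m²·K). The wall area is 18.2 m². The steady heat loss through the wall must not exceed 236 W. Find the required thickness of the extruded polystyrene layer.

Treating each layer as a thermal resistance in series:
R_inner film = 1/(h_i·A) = 1/(14.3×18.2) = 0.003842 K/W
R_gypsum plaster = L/(kA) = 0.17/(0.198×18.2) = 0.04718 K/W
R_outer film = 1/(h_o·A) = 1/(23×18.2) = 0.002389 K/W
Sum of the known resistances R_other = 0.05341 K/W
Required total resistance R_tot = ΔT/Q_allow = 34/236 = 0.1441 K/W
R_extruded polystyrene = R_tot − R_other = 0.09066 K/W
L = R·k·A = 0.09066×0.0315×18.2

L ≈ 52 mm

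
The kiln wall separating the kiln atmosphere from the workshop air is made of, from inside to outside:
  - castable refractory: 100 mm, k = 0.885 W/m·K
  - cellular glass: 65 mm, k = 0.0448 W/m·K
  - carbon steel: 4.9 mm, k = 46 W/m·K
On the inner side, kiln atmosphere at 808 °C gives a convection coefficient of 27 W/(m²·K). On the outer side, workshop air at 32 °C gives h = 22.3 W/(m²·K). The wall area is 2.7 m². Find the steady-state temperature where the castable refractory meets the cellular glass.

Series thermal resistances:
R_inner film = 1/(h_i·A) = 1/(27×2.7) = 0.01372 K/W
R_castable refractory = L/(kA) = 0.1/(0.885×2.7) = 0.04185 K/W
R_cellular glass = L/(kA) = 0.065/(0.0448×2.7) = 0.5374 K/W
R_carbon steel = L/(kA) = 0.0049/(46×2.7) = 3.945×10^-5 K/W
R_outer film = 1/(h_o·A) = 1/(22.3×2.7) = 0.01661 K/W
R_total = 0.6096 K/W;  Q = ΔT/R_total = 776/0.6096 = 1273 W
T_interface = T_inner − Q·ΣR(inner→interface) = 808 − 1270×0.05557

T ≈ 737 °C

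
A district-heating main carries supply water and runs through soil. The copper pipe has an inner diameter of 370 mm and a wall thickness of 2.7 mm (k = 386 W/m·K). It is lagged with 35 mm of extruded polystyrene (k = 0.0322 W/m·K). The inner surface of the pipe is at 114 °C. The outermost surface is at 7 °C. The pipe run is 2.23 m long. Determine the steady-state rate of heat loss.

Per-layer cylindrical resistances, series-summed:
R_copper pipe wall = ln(187.7/185)/(2π×386×2.23) = 2.679×10^-6 K/W
R_extruded polystyrene = ln(222.7/187.7)/(2π×0.0322×2.23) = 0.379 K/W
R_total = 0.379 K/W
Q = ΔT/R_total = 107/0.379

Q ≈ 282 W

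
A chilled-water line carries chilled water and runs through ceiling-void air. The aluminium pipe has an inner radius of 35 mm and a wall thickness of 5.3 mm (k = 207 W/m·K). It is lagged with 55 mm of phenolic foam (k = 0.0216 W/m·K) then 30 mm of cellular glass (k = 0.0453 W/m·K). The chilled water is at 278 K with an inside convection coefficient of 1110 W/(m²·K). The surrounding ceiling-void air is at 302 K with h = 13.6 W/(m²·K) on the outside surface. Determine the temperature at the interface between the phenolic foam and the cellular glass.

T ≈ 299 K

For a radial system each layer contributes R = ln(r_out/r_in)/(2πkL); films add R = 1/(hA).
R_inner film = 1/(h_i·2πr₁L) = 1/(1110×2π×0.035×1) = 0.004097 K/W
R_aluminium pipe wall = ln(40.3/35)/(2π×207×1) = 1.084×10^-4 K/W
R_phenolic foam = ln(95.3/40.3)/(2π×0.0216×1) = 6.342 K/W
R_cellular glass = ln(125.3/95.3)/(2π×0.0453×1) = 0.9615 K/W
R_outer film = 1/(h_o·2πr_oL) = 1/(13.6×2π×0.1253×1) = 0.0934 K/W
R_total = 7.401 K/W
Q = ΔT/R_total = 24/7.401
Q = 3.24 W/m
T_interface = T_inner + Q·ΣR(inner→interface) = 278 + 3.24×6.346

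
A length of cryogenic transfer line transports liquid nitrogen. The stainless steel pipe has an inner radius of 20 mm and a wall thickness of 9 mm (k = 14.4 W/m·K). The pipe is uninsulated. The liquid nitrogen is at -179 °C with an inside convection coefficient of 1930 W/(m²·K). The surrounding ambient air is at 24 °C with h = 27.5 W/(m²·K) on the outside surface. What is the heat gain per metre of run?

Cylindrical conduction, so R = ln(r₂/r₁)/(2πkL) per layer, in series:
R_inner film = 1/(h_i·2πr₁L) = 1/(1930×2π×0.02×1) = 0.004123 K/W
R_stainless steel pipe wall = ln(29/20)/(2π×14.4×1) = 0.004107 K/W
R_outer film = 1/(h_o·2πr_oL) = 1/(27.5×2π×0.029×1) = 0.1996 K/W
R_total = 0.2078 K/W
Q = ΔT/R_total = 203/0.2078

q′ ≈ 977 W/m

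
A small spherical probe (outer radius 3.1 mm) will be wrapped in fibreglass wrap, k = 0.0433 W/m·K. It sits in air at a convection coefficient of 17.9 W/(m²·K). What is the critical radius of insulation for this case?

r_cr ≈ 4.84 mm

For a sphere r_cr = 2k/h = 2×0.0433/17.9
r_cr = 4.84 mm; since the bare radius (3.1 mm) is below r_cr, adding a thin layer of insulation will *increase* heat loss.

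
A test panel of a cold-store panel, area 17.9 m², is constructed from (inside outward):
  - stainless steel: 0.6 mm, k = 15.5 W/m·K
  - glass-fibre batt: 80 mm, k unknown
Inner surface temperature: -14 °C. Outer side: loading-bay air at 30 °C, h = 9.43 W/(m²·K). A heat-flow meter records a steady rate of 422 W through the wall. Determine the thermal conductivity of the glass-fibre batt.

Using the resistance-network approach (series):
R_stainless steel = L/(kA) = 0.0006/(15.5×17.9) = 2.163×10^-6 K/W
R_outer film = 1/(h_o·A) = 1/(9.43×17.9) = 0.005924 K/W
Sum of known resistances R_other = 0.005926 K/W
Total R = ΔT/Q = 44/422 = 0.1043 K/W
R_glass-fibre batt = R_total − R_other = 0.09834 K/W
k = L/(R·A) = 0.08/(0.09834×17.9)

k ≈ 0.0454 W/(m·K)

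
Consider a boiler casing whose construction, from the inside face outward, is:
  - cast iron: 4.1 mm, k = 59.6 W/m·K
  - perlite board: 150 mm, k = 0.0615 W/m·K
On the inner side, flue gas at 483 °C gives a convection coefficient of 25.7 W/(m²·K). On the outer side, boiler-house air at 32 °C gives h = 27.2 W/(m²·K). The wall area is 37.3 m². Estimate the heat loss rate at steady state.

Series thermal resistances:
R_inner film = 1/(h_i·A) = 1/(25.7×37.3) = 0.001043 K/W
R_cast iron = L/(kA) = 0.0041/(59.6×37.3) = 1.844×10^-6 K/W
R_perlite board = L/(kA) = 0.15/(0.0615×37.3) = 0.06539 K/W
R_outer film = 1/(h_o·A) = 1/(27.2×37.3) = 9.856×10^-4 K/W
R_total = 0.06742 K/W
Q = ΔT / R_total = 451 / 0.06742

Q ≈ 6690 W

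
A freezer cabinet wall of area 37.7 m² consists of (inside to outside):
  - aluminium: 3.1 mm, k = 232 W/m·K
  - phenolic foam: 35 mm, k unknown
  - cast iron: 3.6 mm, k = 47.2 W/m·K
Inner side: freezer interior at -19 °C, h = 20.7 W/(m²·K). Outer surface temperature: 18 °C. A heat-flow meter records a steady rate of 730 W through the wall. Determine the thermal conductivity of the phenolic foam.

Series thermal resistances:
R_inner film = 1/(h_i·A) = 1/(20.7×37.7) = 0.001281 K/W
R_aluminium = L/(kA) = 0.0031/(232×37.7) = 3.544×10^-7 K/W
R_cast iron = L/(kA) = 0.0036/(47.2×37.7) = 2.023×10^-6 K/W
Sum of known resistances R_other = 0.001284 K/W
Total R = ΔT/Q = 37/730 = 0.05068 K/W
R_phenolic foam = R_total − R_other = 0.0494 K/W
k = L/(R·A) = 0.035/(0.0494×37.7)

k ≈ 0.0188 W/(m·K)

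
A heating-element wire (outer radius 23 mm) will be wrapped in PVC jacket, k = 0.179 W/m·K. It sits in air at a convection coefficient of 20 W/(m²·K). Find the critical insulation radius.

For a cylinder r_cr = k/h = 0.179/20
r_cr = 8.95 mm; since the bare radius (23 mm) is above r_cr, any added insulation will reduce heat loss.

r_cr ≈ 8.95 mm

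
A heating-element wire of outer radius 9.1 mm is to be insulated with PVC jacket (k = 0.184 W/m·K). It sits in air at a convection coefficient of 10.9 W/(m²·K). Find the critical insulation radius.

For a cylinder r_cr = k/h = 0.184/10.9
r_cr = 16.9 mm; since the bare radius (9.1 mm) is below r_cr, adding a thin layer of insulation will *increase* heat loss.

r_cr ≈ 16.9 mm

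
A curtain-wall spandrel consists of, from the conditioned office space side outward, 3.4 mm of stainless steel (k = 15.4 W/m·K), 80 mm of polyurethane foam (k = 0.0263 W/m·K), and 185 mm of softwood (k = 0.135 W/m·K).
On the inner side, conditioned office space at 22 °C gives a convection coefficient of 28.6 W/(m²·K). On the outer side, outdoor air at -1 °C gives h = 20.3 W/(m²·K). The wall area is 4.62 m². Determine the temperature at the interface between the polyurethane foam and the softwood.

Series thermal resistances:
R_inner film = 1/(h_i·A) = 1/(28.6×4.62) = 0.007568 K/W
R_stainless steel = L/(kA) = 0.0034/(15.4×4.62) = 4.779×10^-5 K/W
R_polyurethane foam = L/(kA) = 0.08/(0.0263×4.62) = 0.6584 K/W
R_softwood = L/(kA) = 0.185/(0.135×4.62) = 0.2966 K/W
R_outer film = 1/(h_o·A) = 1/(20.3×4.62) = 0.01066 K/W
R_total = 0.9733 K/W;  Q = ΔT/R_total = 23/0.9733 = 23.63 W
T_interface = T_inner − Q·ΣR(inner→interface) = 22 − 23.6×0.666

T ≈ 6.26 °C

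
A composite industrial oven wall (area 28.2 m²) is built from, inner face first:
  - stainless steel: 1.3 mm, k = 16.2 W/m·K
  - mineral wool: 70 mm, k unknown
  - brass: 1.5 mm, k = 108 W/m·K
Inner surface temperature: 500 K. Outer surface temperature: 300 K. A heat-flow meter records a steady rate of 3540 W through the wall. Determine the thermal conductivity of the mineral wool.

Treating each layer as a thermal resistance in series:
R_stainless steel = L/(kA) = 0.0013/(16.2×28.2) = 2.846×10^-6 K/W
R_brass = L/(kA) = 0.0015/(108×28.2) = 4.925×10^-7 K/W
Sum of known resistances R_other = 3.338×10^-6 K/W
Total R = ΔT/Q = 200/3540 = 0.0565 K/W
R_mineral wool = R_total − R_other = 0.05649 K/W
k = L/(R·A) = 0.07/(0.05649×28.2)

k ≈ 0.0439 W/(m·K)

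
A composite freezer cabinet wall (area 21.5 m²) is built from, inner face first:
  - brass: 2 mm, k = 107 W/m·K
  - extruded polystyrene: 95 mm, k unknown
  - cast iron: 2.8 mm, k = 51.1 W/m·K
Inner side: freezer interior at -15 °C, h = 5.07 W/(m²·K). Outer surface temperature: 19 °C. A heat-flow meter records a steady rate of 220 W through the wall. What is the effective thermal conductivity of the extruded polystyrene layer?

Model the wall as resistances in series:
R_inner film = 1/(h_i·A) = 1/(5.07×21.5) = 0.009174 K/W
R_brass = L/(kA) = 0.002/(107×21.5) = 8.694×10^-7 K/W
R_cast iron = L/(kA) = 0.0028/(51.1×21.5) = 2.549×10^-6 K/W
Sum of known resistances R_other = 0.009177 K/W
Total R = ΔT/Q = 34/220 = 0.1545 K/W
R_extruded polystyrene = R_total − R_other = 0.1454 K/W
k = L/(R·A) = 0.095/(0.1454×21.5)

k ≈ 0.0304 W/(m·K)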